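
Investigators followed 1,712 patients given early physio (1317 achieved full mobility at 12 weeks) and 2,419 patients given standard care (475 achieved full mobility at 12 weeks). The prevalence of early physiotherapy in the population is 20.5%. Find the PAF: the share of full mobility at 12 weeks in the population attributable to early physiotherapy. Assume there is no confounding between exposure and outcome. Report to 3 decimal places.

p₁ = P(outcome | exposed) = 1317/1712 = 0.76928
p₀ = P(outcome | unexposed) = 475/2419 = 0.19636
Overall risk P(Y=1) = π·p₁ + (1−π)·p₀ = 0.205×0.76928 + 0.795×0.19636 = 0.31381.
Under exogeneity, PAF = [P(Y=1) − p₀] / P(Y=1).
PAF = (0.31381 − 0.19636) / 0.31381 ≈ 0.3743

PAF ≈ 0.374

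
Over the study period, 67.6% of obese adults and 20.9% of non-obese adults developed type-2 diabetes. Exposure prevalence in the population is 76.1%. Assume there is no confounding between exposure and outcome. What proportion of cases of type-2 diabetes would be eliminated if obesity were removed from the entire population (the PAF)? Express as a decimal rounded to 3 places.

PAF ≈ 0.630

p₁ = 0.676, p₀ = 0.209.
Overall risk P(Y=1) = π·p₁ + (1−π)·p₀ = 0.761×0.676 + 0.239×0.209 = 0.56439.
Under exogeneity, PAF = [P(Y=1) − p₀] / P(Y=1).
PAF = (0.56439 − 0.209) / 0.56439 ≈ 0.6297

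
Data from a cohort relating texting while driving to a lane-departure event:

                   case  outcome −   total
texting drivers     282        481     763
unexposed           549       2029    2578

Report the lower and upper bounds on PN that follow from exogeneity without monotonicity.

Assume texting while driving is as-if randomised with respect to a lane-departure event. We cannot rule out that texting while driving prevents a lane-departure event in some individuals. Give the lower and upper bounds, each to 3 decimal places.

0.424 ≤ PN ≤ 1.000

p₁ = P(outcome | exposed) = 282/763 = 0.36959
p₀ = P(outcome | unexposed) = 549/2578 = 0.21296
Under exogeneity alone the bounds on PN are max{0,(p₁−p₀)/p₁} ≤ PN ≤ min{1,(1−p₀)/p₁}.
  lower = (p₁ − p₀)/p₁ = 0.15664 / 0.36959 ≈ 0.4238
  upper = min{1, (1 − p₀)/p₁} = 0.78704 / 0.36959 ≈ 2.1295 → capped at 1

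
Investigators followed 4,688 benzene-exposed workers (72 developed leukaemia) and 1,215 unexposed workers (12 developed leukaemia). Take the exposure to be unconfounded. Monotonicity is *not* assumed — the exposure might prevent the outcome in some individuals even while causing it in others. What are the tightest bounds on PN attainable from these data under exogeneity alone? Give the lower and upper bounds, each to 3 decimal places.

0.357 ≤ PN ≤ 1.000

p₁ = P(outcome | exposed) = 72/4688 = 0.015358
p₀ = P(outcome | unexposed) = 12/1215 = 0.0098765
Under exogeneity alone the bounds on PN are max{0,(p₁−p₀)/p₁} ≤ PN ≤ min{1,(1−p₀)/p₁}.
  lower = (p₁ − p₀)/p₁ = 0.0054818 / 0.015358 ≈ 0.3569
  upper = min{1, (1 − p₀)/p₁} = 0.99012 / 0.015358 ≈ 64.4680 → capped at 1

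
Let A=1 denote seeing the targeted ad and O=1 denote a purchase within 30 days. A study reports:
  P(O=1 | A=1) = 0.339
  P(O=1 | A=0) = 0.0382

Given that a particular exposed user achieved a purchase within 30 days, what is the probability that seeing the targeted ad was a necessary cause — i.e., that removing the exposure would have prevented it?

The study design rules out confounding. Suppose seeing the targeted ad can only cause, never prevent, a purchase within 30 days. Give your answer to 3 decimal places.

Let p₁ = 0.339, p₀ = 0.0382.
Under exogeneity and monotonicity, PN = (p₁ − p₀) / p₁.
PN = (0.339 − 0.0382) / 0.339 = 0.3008 / 0.339 ≈ 0.8873

PN ≈ 0.887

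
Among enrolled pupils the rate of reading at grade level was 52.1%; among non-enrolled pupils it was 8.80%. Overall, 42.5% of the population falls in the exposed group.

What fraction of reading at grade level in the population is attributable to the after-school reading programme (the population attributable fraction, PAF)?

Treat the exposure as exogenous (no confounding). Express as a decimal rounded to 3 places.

PAF ≈ 0.677

p₁ = 0.521, p₀ = 0.088.
Overall risk P(Y=1) = π·p₁ + (1−π)·p₀ = 0.425×0.521 + 0.575×0.088 = 0.27203.
Under exogeneity, PAF = [P(Y=1) − p₀] / P(Y=1).
PAF = (0.27203 − 0.088) / 0.27203 ≈ 0.6765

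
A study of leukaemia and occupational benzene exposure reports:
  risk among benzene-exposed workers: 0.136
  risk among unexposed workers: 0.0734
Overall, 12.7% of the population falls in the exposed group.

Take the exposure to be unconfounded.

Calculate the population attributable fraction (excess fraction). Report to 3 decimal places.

PAF ≈ 0.098

Let p₁ = 0.136, p₀ = 0.0734.
Overall risk P(Y=1) = π·p₁ + (1−π)·p₀ = 0.127×0.136 + 0.873×0.0734 = 0.08135.
Under exogeneity, PAF = [P(Y=1) − p₀] / P(Y=1).
PAF = (0.08135 − 0.0734) / 0.08135 ≈ 0.0977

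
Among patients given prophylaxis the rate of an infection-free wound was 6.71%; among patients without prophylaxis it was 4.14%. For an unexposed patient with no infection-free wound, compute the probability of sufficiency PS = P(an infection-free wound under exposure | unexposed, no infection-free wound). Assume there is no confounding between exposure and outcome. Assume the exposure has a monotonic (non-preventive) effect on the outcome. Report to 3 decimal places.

p₁ = 0.0671, p₀ = 0.0414.
Under exogeneity and monotonicity, PS = (p₁ − p₀) / (1 − p₀).
PS = (0.0671 − 0.0414) / (1 − 0.0414) = 0.0257 / 0.9586 ≈ 0.0268

PS ≈ 0.027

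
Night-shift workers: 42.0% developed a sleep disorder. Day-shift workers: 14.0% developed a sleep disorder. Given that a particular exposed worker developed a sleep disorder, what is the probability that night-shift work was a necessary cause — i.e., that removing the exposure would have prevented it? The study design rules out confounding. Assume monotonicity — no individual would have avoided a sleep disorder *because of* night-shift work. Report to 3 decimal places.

p₁ = 0.42, p₀ = 0.14.
Under exogeneity and monotonicity, PN = (p₁ − p₀) / p₁.
PN = (0.42 − 0.14) / 0.42 = 0.28 / 0.42 ≈ 0.6667

PN ≈ 0.667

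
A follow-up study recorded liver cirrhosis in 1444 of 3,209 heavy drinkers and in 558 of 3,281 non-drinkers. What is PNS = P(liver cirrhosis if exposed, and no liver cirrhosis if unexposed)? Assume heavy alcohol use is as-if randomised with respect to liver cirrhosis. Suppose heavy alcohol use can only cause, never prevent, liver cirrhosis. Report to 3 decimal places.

p₁ = P(outcome | exposed) = 1444/3209 = 0.44998
p₀ = P(outcome | unexposed) = 558/3281 = 0.17007
Under exogeneity and monotonicity, PNS = p₁ − p₀.
PNS = 0.44998 − 0.17007 = 0.27991

PNS ≈ 0.280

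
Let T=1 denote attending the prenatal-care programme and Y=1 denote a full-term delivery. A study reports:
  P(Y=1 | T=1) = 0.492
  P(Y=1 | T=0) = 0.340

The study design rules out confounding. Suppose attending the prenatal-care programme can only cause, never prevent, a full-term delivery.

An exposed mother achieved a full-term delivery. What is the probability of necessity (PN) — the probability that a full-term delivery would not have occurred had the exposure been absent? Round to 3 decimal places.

PN ≈ 0.309

Let p₁ = 0.492, p₀ = 0.34.
Under exogeneity and monotonicity, PN = (p₁ − p₀) / p₁.
PN = (0.492 − 0.34) / 0.492 = 0.152 / 0.492 ≈ 0.3089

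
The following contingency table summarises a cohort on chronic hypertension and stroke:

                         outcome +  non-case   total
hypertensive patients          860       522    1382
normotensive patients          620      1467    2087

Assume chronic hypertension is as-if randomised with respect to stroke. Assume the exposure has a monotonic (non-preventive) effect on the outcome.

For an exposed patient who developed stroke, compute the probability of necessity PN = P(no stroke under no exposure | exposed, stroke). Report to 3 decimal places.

p₁ = P(outcome | exposed) = 860/1382 = 0.62229
p₀ = P(outcome | unexposed) = 620/2087 = 0.29708
Under exogeneity and monotonicity, PN = (p₁ − p₀) / p₁.
PN = (0.62229 − 0.29708) / 0.62229 = 0.32521 / 0.62229 ≈ 0.5226

PN ≈ 0.523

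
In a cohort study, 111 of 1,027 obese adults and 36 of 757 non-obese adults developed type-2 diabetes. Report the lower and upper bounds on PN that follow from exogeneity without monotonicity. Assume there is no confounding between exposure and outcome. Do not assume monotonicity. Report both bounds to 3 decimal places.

0.560 ≤ PN ≤ 1.000

p₁ = P(outcome | exposed) = 111/1027 = 0.10808
p₀ = P(outcome | unexposed) = 36/757 = 0.047556
Under exogeneity alone the bounds on PN are max{0,(p₁−p₀)/p₁} ≤ PN ≤ min{1,(1−p₀)/p₁}.
  lower = (p₁ − p₀)/p₁ = 0.060526 / 0.10808 ≈ 0.5600
  upper = min{1, (1 − p₀)/p₁} = 0.95244 / 0.10808 ≈ 8.8123 → capped at 1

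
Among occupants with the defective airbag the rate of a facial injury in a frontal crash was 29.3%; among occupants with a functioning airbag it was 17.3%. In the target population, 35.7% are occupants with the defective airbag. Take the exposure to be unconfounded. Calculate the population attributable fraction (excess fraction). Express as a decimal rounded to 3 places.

p₁ = 0.293, p₀ = 0.173.
Overall risk P(Y=1) = π·p₁ + (1−π)·p₀ = 0.357×0.293 + 0.643×0.173 = 0.21584.
Under exogeneity, PAF = [P(Y=1) − p₀] / P(Y=1).
PAF = (0.21584 − 0.173) / 0.21584 ≈ 0.1985

PAF ≈ 0.198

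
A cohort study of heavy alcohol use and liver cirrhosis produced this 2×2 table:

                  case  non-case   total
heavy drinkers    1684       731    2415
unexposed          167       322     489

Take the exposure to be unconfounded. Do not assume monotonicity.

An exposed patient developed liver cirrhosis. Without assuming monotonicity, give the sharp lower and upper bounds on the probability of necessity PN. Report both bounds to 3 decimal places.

p₁ = P(outcome | exposed) = 1684/2415 = 0.69731
p₀ = P(outcome | unexposed) = 167/489 = 0.34151
Under exogeneity alone the bounds on PN are max{0,(p₁−p₀)/p₁} ≤ PN ≤ min{1,(1−p₀)/p₁}.
  lower = (p₁ − p₀)/p₁ = 0.3558 / 0.69731 ≈ 0.5102
  upper = min{1, (1 − p₀)/p₁} = 0.65849 / 0.69731 ≈ 0.9443

0.510 ≤ PN ≤ 0.944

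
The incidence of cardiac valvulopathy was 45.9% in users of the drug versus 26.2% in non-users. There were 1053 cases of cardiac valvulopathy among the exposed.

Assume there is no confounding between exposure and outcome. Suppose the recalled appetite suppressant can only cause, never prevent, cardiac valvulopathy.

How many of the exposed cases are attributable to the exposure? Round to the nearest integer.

p₁ = 0.459, p₀ = 0.262.
PN = (p₁ − p₀)/p₁ = (0.459 − 0.262) / 0.459 ≈ 0.42919.
Attributable cases ≈ PN × (exposed cases) = 0.42919 × 1053 ≈ 451.94.

about 452 cases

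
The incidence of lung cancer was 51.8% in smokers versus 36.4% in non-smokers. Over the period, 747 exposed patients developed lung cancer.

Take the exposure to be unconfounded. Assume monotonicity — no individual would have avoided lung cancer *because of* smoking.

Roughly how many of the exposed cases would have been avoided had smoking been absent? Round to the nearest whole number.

about 222 cases

p₁ = 0.518, p₀ = 0.364.
PN = (p₁ − p₀)/p₁ = (0.518 − 0.364) / 0.518 ≈ 0.29730.
Attributable cases ≈ PN × (exposed cases) = 0.29730 × 747 ≈ 222.08.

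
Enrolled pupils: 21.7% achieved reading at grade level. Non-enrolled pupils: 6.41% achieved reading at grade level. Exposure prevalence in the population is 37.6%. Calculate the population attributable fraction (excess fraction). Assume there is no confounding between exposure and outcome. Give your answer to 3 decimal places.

PAF ≈ 0.473

p₁ = 0.217, p₀ = 0.0641.
Overall risk P(Y=1) = π·p₁ + (1−π)·p₀ = 0.376×0.217 + 0.624×0.0641 = 0.12159.
Under exogeneity, PAF = [P(Y=1) − p₀] / P(Y=1).
PAF = (0.12159 − 0.0641) / 0.12159 ≈ 0.4728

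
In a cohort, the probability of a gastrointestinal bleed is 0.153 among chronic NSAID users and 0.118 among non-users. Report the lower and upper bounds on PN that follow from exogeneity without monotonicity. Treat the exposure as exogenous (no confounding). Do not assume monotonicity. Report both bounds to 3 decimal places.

0.229 ≤ PN ≤ 1.000

Let p₁ = 0.153, p₀ = 0.118.
Under exogeneity alone the bounds on PN are max{0,(p₁−p₀)/p₁} ≤ PN ≤ min{1,(1−p₀)/p₁}.
  lower = (p₁ − p₀)/p₁ = 0.035 / 0.153 ≈ 0.2288
  upper = min{1, (1 − p₀)/p₁} = 0.882 / 0.153 ≈ 5.7647 → capped at 1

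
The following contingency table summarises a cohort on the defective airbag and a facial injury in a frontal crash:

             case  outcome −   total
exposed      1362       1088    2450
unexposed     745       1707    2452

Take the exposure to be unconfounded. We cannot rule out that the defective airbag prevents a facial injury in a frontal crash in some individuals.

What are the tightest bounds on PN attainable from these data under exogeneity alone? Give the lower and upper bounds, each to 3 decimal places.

p₁ = P(outcome | exposed) = 1362/2450 = 0.55592
p₀ = P(outcome | unexposed) = 745/2452 = 0.30383
Under exogeneity alone the bounds on PN are max{0,(p₁−p₀)/p₁} ≤ PN ≤ min{1,(1−p₀)/p₁}.
  lower = (p₁ − p₀)/p₁ = 0.25208 / 0.55592 ≈ 0.4535
  upper = min{1, (1 − p₀)/p₁} = 0.69617 / 0.55592 ≈ 1.2523 → capped at 1

0.453 ≤ PN ≤ 1.000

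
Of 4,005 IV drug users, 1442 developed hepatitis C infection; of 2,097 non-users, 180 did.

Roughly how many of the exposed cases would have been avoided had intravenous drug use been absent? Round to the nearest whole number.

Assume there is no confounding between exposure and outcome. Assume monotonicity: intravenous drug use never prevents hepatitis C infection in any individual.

about 1098 cases

p₁ = P(outcome | exposed) = 1442/4005 = 0.36005
p₀ = P(outcome | unexposed) = 180/2097 = 0.085837
PN = (p₁ − p₀)/p₁ = (0.36005 − 0.085837) / 0.36005 ≈ 0.76160.
Attributable cases ≈ PN × (exposed cases) = 0.76160 × 1442 ≈ 1098.22.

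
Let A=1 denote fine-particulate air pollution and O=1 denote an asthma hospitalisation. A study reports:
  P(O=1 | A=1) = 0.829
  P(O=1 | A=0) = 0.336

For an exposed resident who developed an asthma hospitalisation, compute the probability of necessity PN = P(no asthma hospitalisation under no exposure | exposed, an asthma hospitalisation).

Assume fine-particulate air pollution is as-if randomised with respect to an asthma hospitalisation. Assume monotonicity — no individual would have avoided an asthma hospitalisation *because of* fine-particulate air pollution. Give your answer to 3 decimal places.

Let p₁ = 0.829, p₀ = 0.336.
Under exogeneity and monotonicity, PN = (p₁ − p₀) / p₁.
PN = (0.829 − 0.336) / 0.829 = 0.493 / 0.829 ≈ 0.5947

PN ≈ 0.595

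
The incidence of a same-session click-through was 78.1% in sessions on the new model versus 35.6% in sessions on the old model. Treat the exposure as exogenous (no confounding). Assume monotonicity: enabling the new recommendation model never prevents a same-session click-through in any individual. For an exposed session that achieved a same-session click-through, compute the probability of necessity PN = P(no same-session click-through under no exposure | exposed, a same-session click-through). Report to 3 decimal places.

p₁ = 0.781, p₀ = 0.356.
Under exogeneity and monotonicity, PN = (p₁ − p₀) / p₁.
PN = (0.781 − 0.356) / 0.781 = 0.425 / 0.781 ≈ 0.5442

PN ≈ 0.544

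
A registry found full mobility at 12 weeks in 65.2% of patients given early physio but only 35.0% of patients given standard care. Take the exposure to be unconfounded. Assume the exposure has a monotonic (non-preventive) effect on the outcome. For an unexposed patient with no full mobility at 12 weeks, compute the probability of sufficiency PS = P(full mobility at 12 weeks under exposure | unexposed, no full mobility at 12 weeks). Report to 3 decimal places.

PS ≈ 0.465

p₁ = 0.652, p₀ = 0.35.
Under exogeneity and monotonicity, PS = (p₁ − p₀) / (1 − p₀).
PS = (0.652 − 0.35) / (1 − 0.35) = 0.302 / 0.65 ≈ 0.4646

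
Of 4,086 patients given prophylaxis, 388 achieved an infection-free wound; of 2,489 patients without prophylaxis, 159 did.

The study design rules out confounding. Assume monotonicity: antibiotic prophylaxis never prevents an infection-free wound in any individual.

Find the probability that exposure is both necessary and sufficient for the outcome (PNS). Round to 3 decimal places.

p₁ = P(outcome | exposed) = 388/4086 = 0.094958
p₀ = P(outcome | unexposed) = 159/2489 = 0.063881
Under exogeneity and monotonicity, PNS = p₁ − p₀.
PNS = 0.094958 − 0.063881 = 0.031077

PNS ≈ 0.031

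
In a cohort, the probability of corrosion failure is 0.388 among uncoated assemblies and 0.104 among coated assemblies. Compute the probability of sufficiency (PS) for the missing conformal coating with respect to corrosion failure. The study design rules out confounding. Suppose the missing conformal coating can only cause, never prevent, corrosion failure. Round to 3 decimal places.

Let p₁ = 0.388, p₀ = 0.104.
Under exogeneity and monotonicity, PS = (p₁ − p₀) / (1 − p₀).
PS = (0.388 − 0.104) / (1 − 0.104) = 0.284 / 0.896 ≈ 0.3170

PS ≈ 0.317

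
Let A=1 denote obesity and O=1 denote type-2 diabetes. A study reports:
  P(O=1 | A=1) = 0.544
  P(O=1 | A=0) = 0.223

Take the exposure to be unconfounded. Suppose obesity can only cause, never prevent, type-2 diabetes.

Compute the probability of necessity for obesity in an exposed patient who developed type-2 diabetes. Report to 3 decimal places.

PN ≈ 0.590

Let p₁ = 0.544, p₀ = 0.223.
Under exogeneity and monotonicity, PN = (p₁ − p₀) / p₁.
PN = (0.544 − 0.223) / 0.544 = 0.321 / 0.544 ≈ 0.5901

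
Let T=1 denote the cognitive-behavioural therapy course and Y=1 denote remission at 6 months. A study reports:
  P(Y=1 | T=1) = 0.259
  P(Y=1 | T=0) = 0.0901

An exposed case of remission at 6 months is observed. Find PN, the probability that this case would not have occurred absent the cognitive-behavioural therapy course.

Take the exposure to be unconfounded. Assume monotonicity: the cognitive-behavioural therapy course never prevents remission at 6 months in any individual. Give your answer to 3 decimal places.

Let p₁ = 0.259, p₀ = 0.0901.
Under exogeneity and monotonicity, PN = (p₁ − p₀) / p₁.
PN = (0.259 − 0.0901) / 0.259 = 0.1689 / 0.259 ≈ 0.6521

PN ≈ 0.652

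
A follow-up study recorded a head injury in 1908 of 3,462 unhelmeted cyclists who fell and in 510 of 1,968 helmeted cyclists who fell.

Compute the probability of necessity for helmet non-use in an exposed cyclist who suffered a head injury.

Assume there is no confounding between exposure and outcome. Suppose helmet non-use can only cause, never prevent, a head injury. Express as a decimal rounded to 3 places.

p₁ = P(outcome | exposed) = 1908/3462 = 0.55113
p₀ = P(outcome | unexposed) = 510/1968 = 0.25915
Under exogeneity and monotonicity, PN = (p₁ − p₀) / p₁.
PN = (0.55113 − 0.25915) / 0.55113 = 0.29198 / 0.55113 ≈ 0.5298

PN ≈ 0.530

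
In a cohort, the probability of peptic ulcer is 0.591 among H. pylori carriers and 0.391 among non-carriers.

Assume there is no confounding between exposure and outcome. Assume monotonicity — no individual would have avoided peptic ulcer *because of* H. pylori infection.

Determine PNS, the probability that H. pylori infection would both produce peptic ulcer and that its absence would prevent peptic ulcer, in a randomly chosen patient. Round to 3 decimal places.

Let p₁ = 0.591, p₀ = 0.391.
Under exogeneity and monotonicity, PNS = p₁ − p₀.
PNS = 0.591 − 0.391 = 0.2

PNS ≈ 0.200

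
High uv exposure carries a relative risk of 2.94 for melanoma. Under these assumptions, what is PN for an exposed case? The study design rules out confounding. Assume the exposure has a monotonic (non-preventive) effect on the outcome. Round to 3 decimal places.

Under exogeneity and monotonicity, PN = (RR − 1) / RR = 1 − 1/RR.
PN = (2.94 − 1) / 2.94 = 1.94 / 2.94 ≈ 0.6599

PN ≈ 0.660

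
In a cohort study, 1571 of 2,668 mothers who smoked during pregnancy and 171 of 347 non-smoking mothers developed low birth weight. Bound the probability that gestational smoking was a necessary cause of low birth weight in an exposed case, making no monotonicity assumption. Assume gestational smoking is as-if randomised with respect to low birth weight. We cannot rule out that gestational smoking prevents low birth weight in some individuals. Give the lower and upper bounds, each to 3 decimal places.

0.163 ≤ PN ≤ 0.861

p₁ = P(outcome | exposed) = 1571/2668 = 0.58883
p₀ = P(outcome | unexposed) = 171/347 = 0.4928
Under exogeneity alone the bounds on PN are max{0,(p₁−p₀)/p₁} ≤ PN ≤ min{1,(1−p₀)/p₁}.
  lower = (p₁ − p₀)/p₁ = 0.096035 / 0.58883 ≈ 0.1631
  upper = min{1, (1 − p₀)/p₁} = 0.5072 / 0.58883 ≈ 0.8614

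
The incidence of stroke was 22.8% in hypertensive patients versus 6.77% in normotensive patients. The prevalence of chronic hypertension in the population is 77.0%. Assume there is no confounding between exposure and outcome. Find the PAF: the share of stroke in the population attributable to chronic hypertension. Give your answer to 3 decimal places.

PAF ≈ 0.646

p₁ = 0.228, p₀ = 0.0677.
Overall risk P(Y=1) = π·p₁ + (1−π)·p₀ = 0.77×0.228 + 0.23×0.0677 = 0.19113.
Under exogeneity, PAF = [P(Y=1) − p₀] / P(Y=1).
PAF = (0.19113 − 0.0677) / 0.19113 ≈ 0.6458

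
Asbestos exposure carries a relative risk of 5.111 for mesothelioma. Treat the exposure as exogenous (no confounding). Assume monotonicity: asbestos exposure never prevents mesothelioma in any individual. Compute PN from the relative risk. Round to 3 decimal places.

PN ≈ 0.804

Under exogeneity and monotonicity, PN = (RR − 1) / RR = 1 − 1/RR.
PN = (5.111 − 1) / 5.111 = 4.111 / 5.111 ≈ 0.8043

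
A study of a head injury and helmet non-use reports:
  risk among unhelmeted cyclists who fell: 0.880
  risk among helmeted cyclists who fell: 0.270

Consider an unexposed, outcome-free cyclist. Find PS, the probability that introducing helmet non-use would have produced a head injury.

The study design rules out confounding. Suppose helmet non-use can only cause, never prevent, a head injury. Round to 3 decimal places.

PS ≈ 0.836

Let p₁ = 0.88, p₀ = 0.27.
Under exogeneity and monotonicity, PS = (p₁ − p₀) / (1 − p₀).
PS = (0.88 − 0.27) / (1 − 0.27) = 0.61 / 0.73 ≈ 0.8356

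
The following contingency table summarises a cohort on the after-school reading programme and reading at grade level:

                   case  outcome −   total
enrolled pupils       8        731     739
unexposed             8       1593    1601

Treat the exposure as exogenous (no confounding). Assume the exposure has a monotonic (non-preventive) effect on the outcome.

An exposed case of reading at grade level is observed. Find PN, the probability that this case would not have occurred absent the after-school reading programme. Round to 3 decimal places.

PN ≈ 0.538

p₁ = P(outcome | exposed) = 8/739 = 0.010825
p₀ = P(outcome | unexposed) = 8/1601 = 0.0049969
Under exogeneity and monotonicity, PN = (p₁ − p₀)/p₁.
PN = (0.010825 − 0.0049969) / 0.010825 ≈ 0.5384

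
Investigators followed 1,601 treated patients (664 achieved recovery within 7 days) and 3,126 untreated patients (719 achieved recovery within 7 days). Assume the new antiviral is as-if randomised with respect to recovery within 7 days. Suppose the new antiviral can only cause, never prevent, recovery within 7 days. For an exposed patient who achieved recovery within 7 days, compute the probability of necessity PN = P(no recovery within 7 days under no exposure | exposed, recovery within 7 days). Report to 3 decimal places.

PN ≈ 0.445

p₁ = P(outcome | exposed) = 664/1601 = 0.41474
p₀ = P(outcome | unexposed) = 719/3126 = 0.23001
Under exogeneity and monotonicity, PN = (p₁ − p₀) / p₁.
PN = (0.41474 − 0.23001) / 0.41474 = 0.18473 / 0.41474 ≈ 0.4454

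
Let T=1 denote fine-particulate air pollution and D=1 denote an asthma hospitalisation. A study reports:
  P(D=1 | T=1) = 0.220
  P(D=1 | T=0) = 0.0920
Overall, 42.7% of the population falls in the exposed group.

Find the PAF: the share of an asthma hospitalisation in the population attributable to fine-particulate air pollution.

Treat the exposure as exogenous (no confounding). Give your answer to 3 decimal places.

PAF ≈ 0.373

Let p₁ = 0.22, p₀ = 0.092.
Overall risk P(Y=1) = π·p₁ + (1−π)·p₀ = 0.427×0.22 + 0.573×0.092 = 0.14666.
Under exogeneity, PAF = [P(Y=1) − p₀] / P(Y=1).
PAF = (0.14666 − 0.092) / 0.14666 ≈ 0.3727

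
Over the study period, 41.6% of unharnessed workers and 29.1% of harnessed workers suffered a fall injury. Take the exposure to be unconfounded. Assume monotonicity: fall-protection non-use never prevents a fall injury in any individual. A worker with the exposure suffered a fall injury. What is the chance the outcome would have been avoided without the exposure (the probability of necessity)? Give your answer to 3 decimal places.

PN ≈ 0.300

p₁ = 0.416, p₀ = 0.291.
Under exogeneity and monotonicity, PN = (p₁ − p₀) / p₁.
PN = (0.416 − 0.291) / 0.416 = 0.125 / 0.416 ≈ 0.3005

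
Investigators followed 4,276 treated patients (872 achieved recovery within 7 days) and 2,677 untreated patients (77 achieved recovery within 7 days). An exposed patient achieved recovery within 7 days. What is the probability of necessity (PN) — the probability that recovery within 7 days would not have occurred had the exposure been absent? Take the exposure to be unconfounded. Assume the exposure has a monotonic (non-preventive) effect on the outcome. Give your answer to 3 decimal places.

p₁ = P(outcome | exposed) = 872/4276 = 0.20393
p₀ = P(outcome | unexposed) = 77/2677 = 0.028764
Under exogeneity and monotonicity, PN = (p₁ − p₀) / p₁.
PN = (0.20393 − 0.028764) / 0.20393 = 0.17517 / 0.20393 ≈ 0.8590

PN ≈ 0.859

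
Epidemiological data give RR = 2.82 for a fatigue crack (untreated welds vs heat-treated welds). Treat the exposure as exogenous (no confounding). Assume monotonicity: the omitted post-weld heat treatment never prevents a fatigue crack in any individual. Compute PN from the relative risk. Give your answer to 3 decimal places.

Under exogeneity and monotonicity, PN = (RR − 1) / RR = 1 − 1/RR.
PN = (2.82 − 1) / 2.82 = 1.82 / 2.82 ≈ 0.6454

PN ≈ 0.645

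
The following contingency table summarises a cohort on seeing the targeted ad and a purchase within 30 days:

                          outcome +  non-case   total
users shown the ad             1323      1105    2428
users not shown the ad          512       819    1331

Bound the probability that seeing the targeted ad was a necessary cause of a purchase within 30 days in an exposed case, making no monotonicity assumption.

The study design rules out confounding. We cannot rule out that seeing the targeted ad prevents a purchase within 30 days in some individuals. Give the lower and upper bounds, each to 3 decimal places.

0.294 ≤ PN ≤ 1.000

p₁ = P(outcome | exposed) = 1323/2428 = 0.54489
p₀ = P(outcome | unexposed) = 512/1331 = 0.38467
Under exogeneity alone the bounds on PN are max{0,(p₁−p₀)/p₁} ≤ PN ≤ min{1,(1−p₀)/p₁}.
  lower = (p₁ − p₀)/p₁ = 0.16022 / 0.54489 ≈ 0.2940
  upper = min{1, (1 − p₀)/p₁} = 0.61533 / 0.54489 ≈ 1.1293 → capped at 1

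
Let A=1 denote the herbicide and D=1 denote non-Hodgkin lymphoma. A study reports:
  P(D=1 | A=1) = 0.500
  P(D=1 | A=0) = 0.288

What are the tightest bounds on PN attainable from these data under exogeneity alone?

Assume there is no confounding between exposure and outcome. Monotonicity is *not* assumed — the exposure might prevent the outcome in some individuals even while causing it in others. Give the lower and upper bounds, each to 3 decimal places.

0.424 ≤ PN ≤ 1.000

Let p₁ = 0.5, p₀ = 0.288.
Under exogeneity alone the bounds on PN are max{0,(p₁−p₀)/p₁} ≤ PN ≤ min{1,(1−p₀)/p₁}.
  lower = (p₁ − p₀)/p₁ = 0.212 / 0.5 ≈ 0.4240
  upper = min{1, (1 − p₀)/p₁} = 0.712 / 0.5 ≈ 1.4240 → capped at 1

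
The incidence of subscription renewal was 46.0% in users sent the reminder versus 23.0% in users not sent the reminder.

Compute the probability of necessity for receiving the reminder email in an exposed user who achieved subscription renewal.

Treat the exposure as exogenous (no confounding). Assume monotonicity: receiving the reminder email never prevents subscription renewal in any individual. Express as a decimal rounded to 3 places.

p₁ = 0.46, p₀ = 0.23.
Under exogeneity and monotonicity, PN = (p₁ − p₀) / p₁.
PN = (0.46 − 0.23) / 0.46 = 0.23 / 0.46 ≈ 0.5000

PN ≈ 0.500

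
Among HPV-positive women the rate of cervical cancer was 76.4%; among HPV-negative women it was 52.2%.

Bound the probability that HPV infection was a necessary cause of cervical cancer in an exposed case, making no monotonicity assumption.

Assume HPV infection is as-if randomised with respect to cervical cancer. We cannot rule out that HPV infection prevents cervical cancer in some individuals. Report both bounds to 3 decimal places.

0.317 ≤ PN ≤ 0.626

p₁ = 0.764, p₀ = 0.522.
Under exogeneity alone the bounds on PN are max{0,(p₁−p₀)/p₁} ≤ PN ≤ min{1,(1−p₀)/p₁}.
  lower = (p₁ − p₀)/p₁ = 0.242 / 0.764 ≈ 0.3168
  upper = min{1, (1 − p₀)/p₁} = 0.478 / 0.764 ≈ 0.6257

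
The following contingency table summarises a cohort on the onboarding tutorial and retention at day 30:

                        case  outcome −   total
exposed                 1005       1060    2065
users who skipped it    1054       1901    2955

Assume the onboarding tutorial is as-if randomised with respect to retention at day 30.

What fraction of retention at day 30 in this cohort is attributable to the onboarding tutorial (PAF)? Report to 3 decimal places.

PAF ≈ 0.130

p₁ = P(outcome | exposed) = 1005/2065 = 0.48668
p₀ = P(outcome | unexposed) = 1054/2955 = 0.35668
Exposure prevalence π = 2065/5020 = 0.41135; overall risk P(Y=1) = 0.41016.
Under exogeneity, PAF = [P(Y=1) − p₀]/P(Y=1).
PAF = (0.41016 − 0.35668) / 0.41016 ≈ 0.1304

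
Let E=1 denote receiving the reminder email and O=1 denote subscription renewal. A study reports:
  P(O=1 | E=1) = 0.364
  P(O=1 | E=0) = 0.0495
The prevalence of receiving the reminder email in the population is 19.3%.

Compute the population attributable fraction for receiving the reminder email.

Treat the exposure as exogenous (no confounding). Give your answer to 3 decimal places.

PAF ≈ 0.551

Let p₁ = 0.364, p₀ = 0.0495.
Overall risk P(Y=1) = π·p₁ + (1−π)·p₀ = 0.193×0.364 + 0.807×0.0495 = 0.1102.
Under exogeneity, PAF = [P(Y=1) − p₀] / P(Y=1).
PAF = (0.1102 − 0.0495) / 0.1102 ≈ 0.5508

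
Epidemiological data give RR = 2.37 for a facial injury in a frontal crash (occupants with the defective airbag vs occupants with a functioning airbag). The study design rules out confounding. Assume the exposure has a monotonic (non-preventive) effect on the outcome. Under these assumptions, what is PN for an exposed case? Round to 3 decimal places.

PN ≈ 0.578

Under exogeneity and monotonicity, PN = (RR − 1) / RR = 1 − 1/RR.
PN = (2.37 − 1) / 2.37 = 1.37 / 2.37 ≈ 0.5781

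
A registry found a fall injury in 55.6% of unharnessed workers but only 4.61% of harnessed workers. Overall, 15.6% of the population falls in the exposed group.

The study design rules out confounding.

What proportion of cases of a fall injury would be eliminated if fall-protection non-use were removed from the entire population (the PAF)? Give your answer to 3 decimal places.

PAF ≈ 0.633

p₁ = 0.556, p₀ = 0.0461.
Overall risk P(Y=1) = π·p₁ + (1−π)·p₀ = 0.156×0.556 + 0.844×0.0461 = 0.12564.
Under exogeneity, PAF = [P(Y=1) − p₀] / P(Y=1).
PAF = (0.12564 − 0.0461) / 0.12564 ≈ 0.6331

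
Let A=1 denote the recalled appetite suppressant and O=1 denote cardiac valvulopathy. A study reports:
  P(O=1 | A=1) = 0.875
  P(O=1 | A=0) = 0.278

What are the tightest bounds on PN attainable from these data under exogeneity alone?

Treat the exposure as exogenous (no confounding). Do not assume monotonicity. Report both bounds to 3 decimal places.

Let p₁ = 0.875, p₀ = 0.278.
Under exogeneity alone the bounds on PN are max{0,(p₁−p₀)/p₁} ≤ PN ≤ min{1,(1−p₀)/p₁}.
  lower = (p₁ − p₀)/p₁ = 0.597 / 0.875 ≈ 0.6823
  upper = min{1, (1 − p₀)/p₁} = 0.722 / 0.875 ≈ 0.8251

0.682 ≤ PN ≤ 0.825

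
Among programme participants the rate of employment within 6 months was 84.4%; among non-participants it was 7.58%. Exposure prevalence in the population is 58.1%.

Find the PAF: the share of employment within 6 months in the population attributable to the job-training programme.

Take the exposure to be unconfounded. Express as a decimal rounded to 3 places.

p₁ = 0.844, p₀ = 0.0758.
Overall risk P(Y=1) = π·p₁ + (1−π)·p₀ = 0.581×0.844 + 0.419×0.0758 = 0.52212.
Under exogeneity, PAF = [P(Y=1) − p₀] / P(Y=1).
PAF = (0.52212 − 0.0758) / 0.52212 ≈ 0.8548

PAF ≈ 0.855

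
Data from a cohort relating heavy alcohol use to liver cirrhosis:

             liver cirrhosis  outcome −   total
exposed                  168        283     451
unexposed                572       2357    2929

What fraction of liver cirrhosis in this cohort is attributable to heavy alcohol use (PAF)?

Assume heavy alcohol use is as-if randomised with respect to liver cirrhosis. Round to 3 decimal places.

PAF ≈ 0.108

p₁ = P(outcome | exposed) = 168/451 = 0.37251
p₀ = P(outcome | unexposed) = 572/2929 = 0.19529
Exposure prevalence π = 451/3380 = 0.13343; overall risk P(Y=1) = 0.21893.
Under exogeneity, PAF = [P(Y=1) − p₀]/P(Y=1).
PAF = (0.21893 − 0.19529) / 0.21893 ≈ 0.1080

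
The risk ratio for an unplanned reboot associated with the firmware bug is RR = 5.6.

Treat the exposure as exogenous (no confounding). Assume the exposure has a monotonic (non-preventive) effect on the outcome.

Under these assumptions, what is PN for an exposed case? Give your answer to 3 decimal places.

Under exogeneity and monotonicity, PN = (RR − 1) / RR = 1 − 1/RR.
PN = (5.6 − 1) / 5.6 = 4.6 / 5.6 ≈ 0.8214

PN ≈ 0.821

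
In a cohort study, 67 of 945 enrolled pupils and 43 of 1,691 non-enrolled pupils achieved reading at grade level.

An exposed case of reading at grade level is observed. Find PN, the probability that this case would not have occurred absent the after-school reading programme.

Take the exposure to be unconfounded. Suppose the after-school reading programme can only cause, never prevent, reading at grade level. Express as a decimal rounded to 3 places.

p₁ = P(outcome | exposed) = 67/945 = 0.070899
p₀ = P(outcome | unexposed) = 43/1691 = 0.025429
Under exogeneity and monotonicity, PN = (p₁ − p₀) / p₁.
PN = (0.070899 − 0.025429) / 0.070899 = 0.045471 / 0.070899 ≈ 0.6413

PN ≈ 0.641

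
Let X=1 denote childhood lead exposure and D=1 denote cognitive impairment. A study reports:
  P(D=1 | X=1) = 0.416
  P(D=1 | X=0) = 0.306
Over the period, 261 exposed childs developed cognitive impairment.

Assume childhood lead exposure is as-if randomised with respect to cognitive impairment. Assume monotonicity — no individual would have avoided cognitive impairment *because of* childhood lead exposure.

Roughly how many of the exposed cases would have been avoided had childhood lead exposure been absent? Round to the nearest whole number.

about 69 cases

Let p₁ = 0.416, p₀ = 0.306.
PN = (p₁ − p₀)/p₁ = (0.416 − 0.306) / 0.416 ≈ 0.26442.
Attributable cases ≈ PN × (exposed cases) = 0.26442 × 261 ≈ 69.01.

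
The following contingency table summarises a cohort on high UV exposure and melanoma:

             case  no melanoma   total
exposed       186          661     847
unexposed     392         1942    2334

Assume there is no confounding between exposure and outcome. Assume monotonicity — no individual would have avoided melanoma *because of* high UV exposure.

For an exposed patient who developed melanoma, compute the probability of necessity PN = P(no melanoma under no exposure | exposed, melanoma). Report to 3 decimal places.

PN ≈ 0.235

p₁ = P(outcome | exposed) = 186/847 = 0.2196
p₀ = P(outcome | unexposed) = 392/2334 = 0.16795
Under exogeneity and monotonicity, PN = (p₁ − p₀)/p₁.
PN = (0.2196 − 0.16795) / 0.2196 ≈ 0.2352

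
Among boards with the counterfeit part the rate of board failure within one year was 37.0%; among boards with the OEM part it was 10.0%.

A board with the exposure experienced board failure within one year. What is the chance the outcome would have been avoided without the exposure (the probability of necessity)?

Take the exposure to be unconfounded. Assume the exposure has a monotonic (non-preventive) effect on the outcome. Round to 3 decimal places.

PN ≈ 0.730

p₁ = 0.37, p₀ = 0.1.
Under exogeneity and monotonicity, PN = (p₁ − p₀) / p₁.
PN = (0.37 − 0.1) / 0.37 = 0.27 / 0.37 ≈ 0.7297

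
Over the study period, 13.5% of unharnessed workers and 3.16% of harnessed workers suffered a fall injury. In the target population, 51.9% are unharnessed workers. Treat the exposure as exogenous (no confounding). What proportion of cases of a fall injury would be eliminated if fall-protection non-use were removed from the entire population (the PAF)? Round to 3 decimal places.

p₁ = 0.135, p₀ = 0.0316.
Overall risk P(Y=1) = π·p₁ + (1−π)·p₀ = 0.519×0.135 + 0.481×0.0316 = 0.085265.
Under exogeneity, PAF = [P(Y=1) − p₀] / P(Y=1).
PAF = (0.085265 − 0.0316) / 0.085265 ≈ 0.6294

PAF ≈ 0.629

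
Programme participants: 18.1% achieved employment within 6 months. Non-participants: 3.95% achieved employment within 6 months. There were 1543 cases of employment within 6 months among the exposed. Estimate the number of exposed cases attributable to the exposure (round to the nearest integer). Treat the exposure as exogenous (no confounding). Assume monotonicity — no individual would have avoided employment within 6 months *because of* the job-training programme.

p₁ = 0.181, p₀ = 0.0395.
PN = (p₁ − p₀)/p₁ = (0.181 − 0.0395) / 0.181 ≈ 0.78177.
Attributable cases ≈ PN × (exposed cases) = 0.78177 × 1543 ≈ 1206.27.

about 1206 cases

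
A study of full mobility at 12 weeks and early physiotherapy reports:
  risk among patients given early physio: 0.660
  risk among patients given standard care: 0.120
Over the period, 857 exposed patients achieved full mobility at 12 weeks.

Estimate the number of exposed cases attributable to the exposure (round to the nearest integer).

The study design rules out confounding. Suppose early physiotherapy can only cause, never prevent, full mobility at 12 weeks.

Let p₁ = 0.66, p₀ = 0.12.
PN = (p₁ − p₀)/p₁ = (0.66 − 0.12) / 0.66 ≈ 0.81818.
Attributable cases ≈ PN × (exposed cases) = 0.81818 × 857 ≈ 701.18.

about 701 cases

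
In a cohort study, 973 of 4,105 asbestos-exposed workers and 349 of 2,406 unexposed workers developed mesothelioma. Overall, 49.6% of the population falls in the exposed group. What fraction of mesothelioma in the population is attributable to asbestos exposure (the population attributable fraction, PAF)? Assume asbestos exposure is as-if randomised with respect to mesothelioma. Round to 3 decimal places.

p₁ = P(outcome | exposed) = 973/4105 = 0.23703
p₀ = P(outcome | unexposed) = 349/2406 = 0.14505
Overall risk P(Y=1) = π·p₁ + (1−π)·p₀ = 0.496×0.23703 + 0.504×0.14505 = 0.19067.
Under exogeneity, PAF = [P(Y=1) − p₀] / P(Y=1).
PAF = (0.19067 − 0.14505) / 0.19067 ≈ 0.2393

PAF ≈ 0.239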